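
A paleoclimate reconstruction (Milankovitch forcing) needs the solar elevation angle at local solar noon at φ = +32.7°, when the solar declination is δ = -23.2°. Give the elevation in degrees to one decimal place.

At local noon the hour angle is zero, so the zenith angle equals |φ − δ| = |+32.7° − (-23.200°)| = 55.900°.
Elevation = 90° − 55.900° = 34.1°.

34.1°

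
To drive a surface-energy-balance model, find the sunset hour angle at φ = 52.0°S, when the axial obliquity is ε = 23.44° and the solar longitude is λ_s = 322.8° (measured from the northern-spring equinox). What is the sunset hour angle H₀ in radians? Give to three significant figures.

Solar declination: sin δ = sin ε · sin λ_s = sin 23.44° × sin 322.8° = -0.24050, so δ = -13.916°.
cos H₀ = −tan φ · tan δ = −tan(-52.0°) × tan(-13.916°) = -0.3171, so H₀ = 1.8935 rad = 108.49°.

H₀ = 1.89 rad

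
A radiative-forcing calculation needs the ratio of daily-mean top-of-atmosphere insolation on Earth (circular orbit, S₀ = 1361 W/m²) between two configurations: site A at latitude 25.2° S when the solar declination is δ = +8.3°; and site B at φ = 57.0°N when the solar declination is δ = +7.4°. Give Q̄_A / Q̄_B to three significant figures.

Q̄_A / Q̄_B ≈ 1.11

— Configuration A (φ=-25.2°):
cos H₀ = −tan(-25.2°) tan(+8.300°) = 0.0686, H₀ = 1.5021 rad.
Bracket: H₀ sin φ sin δ + cos φ cos δ sin H₀ = 1.5021×-0.42578×0.14436 + 0.90483×0.98953×0.99764 = -0.092327 + 0.893243 = 0.800916.
Q̄ = (S₀/π) × [bracket] = (1361/π) × 0.800916 = 346.97 W/m².
— Configuration B (φ=+57.0°):
cos H₀ = −tan(+57.0°) tan(+7.400°) = -0.2000, H₀ = 1.7721 rad.
Bracket: H₀ sin φ sin δ + cos φ cos δ sin H₀ = 1.7721×0.83867×0.12880 + 0.54464×0.99167×0.97980 = 0.191423 + 0.529193 = 0.720616.
Q̄ = (S₀/π) × [bracket] = (1361/π) × 0.720616 = 312.19 W/m².
Ratio Q̄_A / Q̄_B = 346.97 / 312.19 = 1.111.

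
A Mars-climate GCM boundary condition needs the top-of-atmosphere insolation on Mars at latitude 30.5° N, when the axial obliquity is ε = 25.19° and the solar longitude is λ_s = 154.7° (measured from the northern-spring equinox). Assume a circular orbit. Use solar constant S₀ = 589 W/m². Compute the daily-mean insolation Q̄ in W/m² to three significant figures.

Q̄ ≈ 187 W/m²

Solar declination: sin δ = sin ε · sin λ_s = sin 25.19° × sin 154.7° = 0.18189, so δ = +10.480°.
cos H₀ = −tan(+30.5°) tan(+10.480°) = -0.1090, H₀ = 1.6800 rad.
Bracket: H₀ sin φ sin δ + cos φ cos δ sin H₀ = 1.6800×0.50754×0.18189 + 0.86163×0.98332×0.99405 = 0.155092 + 0.842217 = 0.997309.
Q̄ = (S₀/π) × [bracket] = (589/π) × 0.997309 = 187.0 W/m².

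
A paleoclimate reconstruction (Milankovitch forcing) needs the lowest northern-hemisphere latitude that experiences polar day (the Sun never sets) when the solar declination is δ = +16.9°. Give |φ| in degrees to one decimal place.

|φ| = 73.1°

Polar day requires cos H₀ = −tan φ tan δ ≤ −1, i.e. tan φ tan δ ≥ 1.
The boundary is |tan φ| · |tan δ| = 1, so |φ| = 90° − |δ| = 90° − 16.9° = 73.1° in the northern hemisphere.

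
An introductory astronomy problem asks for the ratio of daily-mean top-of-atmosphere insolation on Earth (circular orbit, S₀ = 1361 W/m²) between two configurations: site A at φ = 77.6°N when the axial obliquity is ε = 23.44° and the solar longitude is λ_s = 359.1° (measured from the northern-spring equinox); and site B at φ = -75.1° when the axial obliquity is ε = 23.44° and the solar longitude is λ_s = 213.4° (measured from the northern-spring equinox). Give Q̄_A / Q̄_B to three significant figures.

— Configuration A (φ=+77.6°):
Solar declination: sin δ = sin ε · sin λ_s = sin 23.44° × sin 359.1° = -0.00625, so δ = -0.358°.
cos H₀ = −tan(+77.6°) tan(-0.358°) = 0.0284, H₀ = 1.5424 rad.
Bracket: H₀ sin φ sin δ + cos φ cos δ sin H₀ = 1.5424×0.97667×-0.00625 + 0.21474×0.99998×0.99960 = -0.009415 + 0.214650 = 0.205235.
Q̄ = (S₀/π) × [bracket] = (1361/π) × 0.205235 = 88.912 W/m².
— Configuration B (φ=-75.1°):
Solar declination: sin δ = sin ε · sin λ_s = sin 23.44° × sin 213.4° = -0.21897, so δ = -12.649°.
cos H₀ = −tan(-75.1°) tan(-12.649°) = -0.8434, H₀ = 2.5744 rad.
Bracket: H₀ sin φ sin δ + cos φ cos δ sin H₀ = 2.5744×-0.96638×-0.21897 + 0.25713×0.97573×0.53723 = 0.544764 + 0.134785 = 0.679549.
Q̄ = (S₀/π) × [bracket] = (1361/π) × 0.679549 = 294.39 W/m².
Ratio Q̄_A / Q̄_B = 88.912 / 294.39 = 0.3020.

Q̄_A / Q̄_B ≈ 0.302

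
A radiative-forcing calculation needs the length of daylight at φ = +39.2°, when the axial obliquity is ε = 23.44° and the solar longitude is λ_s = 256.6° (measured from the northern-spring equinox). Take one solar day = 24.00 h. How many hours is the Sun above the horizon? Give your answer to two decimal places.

Solar declination: sin δ = sin ε · sin λ_s = sin 23.44° × sin 256.6° = -0.38696, so δ = -22.765°.
cos H₀ = −tan φ · tan δ = −tan(+39.2°) × tan(-22.765°) = 0.3423, so H₀ = 1.2215 rad = 69.99°.
Daylight = 2H₀/(2π) × 24.00 h = (1.2215/π) × 24.00 = 9.33 h.

9.33 h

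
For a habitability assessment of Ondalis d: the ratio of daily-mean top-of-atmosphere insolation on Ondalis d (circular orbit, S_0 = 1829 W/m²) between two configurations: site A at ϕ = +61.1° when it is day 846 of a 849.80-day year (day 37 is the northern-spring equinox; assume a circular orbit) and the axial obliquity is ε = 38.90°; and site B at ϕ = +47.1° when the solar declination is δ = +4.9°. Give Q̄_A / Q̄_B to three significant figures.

Q̄_A / Q̄_B ≈ 0.316

— Configuration A (ϕ=+61.1°):
Solar longitude: L_s = 360° × (846 − 37)/849.80 = 342.716°.
sin δ = sin 38.90° × sin 342.716° = -0.18657, so δ = -10.753°.
cos h₀ = −tan(+61.1°) tan(-10.753°) = 0.3440, h₀ = 1.2196 rad.
Bracket: h₀ sin ϕ sin δ + cos ϕ cos δ sin h₀ = 1.2196×0.87546×-0.18657 + 0.48328×0.98244×0.93896 = -0.199203 + 0.445812 = 0.246609.
Q̄ = (S_0/π) × [bracket] = (1829/π) × 0.246609 = 143.57 W/m².
— Configuration B (ϕ=+47.1°):
cos h₀ = −tan(+47.1°) tan(+4.900°) = -0.0923, h₀ = 1.6632 rad.
Bracket: h₀ sin ϕ sin δ + cos ϕ cos δ sin h₀ = 1.6632×0.73254×0.08542 + 0.68072×0.99635×0.99574 = 0.104072 + 0.675346 = 0.779418.
Q̄ = (S_0/π) × [bracket] = (1829/π) × 0.779418 = 453.77 W/m².
Ratio Q̄_A / Q̄_B = 143.57 / 453.77 = 0.3164.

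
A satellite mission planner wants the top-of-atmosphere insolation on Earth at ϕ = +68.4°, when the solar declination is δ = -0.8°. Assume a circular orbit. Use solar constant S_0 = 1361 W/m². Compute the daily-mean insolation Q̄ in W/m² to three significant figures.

Q̄ ≈ 151 W/m²

cos h₀ = −tan(+68.4°) tan(-0.800°) = 0.0353, h₀ = 1.5355 rad.
Bracket: h₀ sin ϕ sin δ + cos ϕ cos δ sin h₀ = 1.5355×0.92978×-0.01396 + 0.36812×0.99990×0.99938 = -0.019930 + 0.367855 = 0.347925.
Q̄ = (S_0/π) × [bracket] = (1361/π) × 0.347925 = 150.7 W/m².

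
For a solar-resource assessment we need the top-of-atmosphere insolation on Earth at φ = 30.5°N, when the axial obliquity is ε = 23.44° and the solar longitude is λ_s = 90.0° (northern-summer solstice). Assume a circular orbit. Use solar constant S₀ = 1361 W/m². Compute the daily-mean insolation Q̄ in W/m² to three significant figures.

Solar declination: sin δ = sin ε · sin λ_s = sin 23.44° × sin 90.0° = 0.39779, so δ = +23.440°.
cos H₀ = −tan(+30.5°) tan(+23.440°) = -0.2554, H₀ = 1.8290 rad.
Bracket: H₀ sin φ sin δ + cos φ cos δ sin H₀ = 1.8290×0.50754×0.39779 + 0.86163×0.91748×0.96684 = 0.369265 + 0.764314 = 1.133579.
Q̄ = (S₀/π) × [bracket] = (1361/π) × 1.133579 = 491.1 W/m².

Q̄ ≈ 491 W/m²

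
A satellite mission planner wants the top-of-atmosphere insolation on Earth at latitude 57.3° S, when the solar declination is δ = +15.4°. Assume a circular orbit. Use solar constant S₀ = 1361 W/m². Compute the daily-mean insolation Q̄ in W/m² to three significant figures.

cos H₀ = −tan(-57.3°) tan(+15.400°) = 0.4291, H₀ = 1.1274 rad.
Bracket: H₀ sin φ sin δ + cos φ cos δ sin H₀ = 1.1274×-0.84151×0.26556 + 0.54024×0.96410×0.90328 = -0.251942 + 0.470469 = 0.218527.
Q̄ = (S₀/π) × [bracket] = (1361/π) × 0.218527 = 94.67 W/m².

Q̄ ≈ 94.7 W/m²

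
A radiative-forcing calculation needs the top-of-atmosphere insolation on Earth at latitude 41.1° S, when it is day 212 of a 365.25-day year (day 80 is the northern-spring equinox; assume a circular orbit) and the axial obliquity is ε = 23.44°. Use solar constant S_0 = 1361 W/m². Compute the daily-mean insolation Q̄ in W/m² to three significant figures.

Solar longitude: L_s = 360° × (212 − 80)/365.25 = 130.103°.
sin δ = sin 23.44° × sin 130.103° = 0.30427, so δ = +17.714°.
cos h₀ = −tan(-41.1°) tan(+17.714°) = 0.2786, h₀ = 1.2884 rad.
Bracket: h₀ sin ϕ sin δ + cos ϕ cos δ sin h₀ = 1.2884×-0.65738×0.30427 + 0.75356×0.95259×0.96040 = -0.257707 + 0.689408 = 0.431701.
Q̄ = (S_0/π) × [bracket] = (1361/π) × 0.431701 = 187.0 W/m².

Q̄ ≈ 187 W/m²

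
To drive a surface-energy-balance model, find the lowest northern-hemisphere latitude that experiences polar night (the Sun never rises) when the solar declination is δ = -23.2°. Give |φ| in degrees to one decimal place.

|φ| = 66.8°

Polar night requires cos H₀ = −tan φ tan δ ≥ 1, i.e. tan φ tan δ ≤ −1.
The boundary is |tan φ| · |tan δ| = 1, so |φ| = 90° − |δ| = 90° − 23.2° = 66.8° in the northern hemisphere.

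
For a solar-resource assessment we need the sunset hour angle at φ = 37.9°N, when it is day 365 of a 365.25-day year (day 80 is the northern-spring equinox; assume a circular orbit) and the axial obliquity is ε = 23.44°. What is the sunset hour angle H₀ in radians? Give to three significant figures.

Solar longitude: λ_s = 360° × (365 − 80)/365.25 = 280.903°.
sin δ = sin 23.44° × sin 280.903° = -0.39061, so δ = -22.992°.
cos H₀ = −tan φ · tan δ = −tan(+37.9°) × tan(-22.992°) = 0.3303, so H₀ = 1.2342 rad = 70.71°.

H₀ = 1.23 rad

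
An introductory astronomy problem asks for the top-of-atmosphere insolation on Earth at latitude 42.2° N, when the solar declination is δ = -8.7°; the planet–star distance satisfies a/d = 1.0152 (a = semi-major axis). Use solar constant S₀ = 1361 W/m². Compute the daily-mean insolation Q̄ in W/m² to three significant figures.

Q̄ ≈ 259 W/m²

cos H₀ = −tan(+42.2°) tan(-8.700°) = 0.1388, H₀ = 1.4316 rad.
Bracket: H₀ sin φ sin δ + cos φ cos δ sin H₀ = 1.4316×0.67172×-0.15126 + 0.74080×0.98849×0.99033 = -0.145457 + 0.725192 = 0.579735.
Inverse-square distance factor (a/d)² = 1.0152² = 1.030631.
Q̄ = (S₀/π) × 1.030631 × [bracket] = (1361/π) × 1.030631 × 0.579735 = 258.8 W/m².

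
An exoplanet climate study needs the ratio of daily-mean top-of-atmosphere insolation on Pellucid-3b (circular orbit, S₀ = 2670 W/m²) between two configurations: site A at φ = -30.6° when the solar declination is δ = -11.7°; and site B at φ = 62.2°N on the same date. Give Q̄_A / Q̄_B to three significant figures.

— Configuration A (φ=-30.6°):
cos H₀ = −tan(-30.6°) tan(-11.700°) = -0.1225, H₀ = 1.6936 rad.
Bracket: H₀ sin φ sin δ + cos φ cos δ sin H₀ = 1.6936×-0.50904×-0.20279 + 0.86074×0.97922×0.99247 = 0.174827 + 0.836507 = 1.011334.
Q̄ = (S₀/π) × [bracket] = (2670/π) × 1.011334 = 859.52 W/m².
— Configuration B (φ=+62.2°):
cos H₀ = −tan(+62.2°) tan(-11.700°) = 0.3928, H₀ = 1.1671 rad.
Bracket: H₀ sin φ sin δ + cos φ cos δ sin H₀ = 1.1671×0.88458×-0.20279 + 0.46639×0.97922×0.91963 = -0.209359 + 0.419994 = 0.210635.
Q̄ = (S₀/π) × [bracket] = (2670/π) × 0.210635 = 179.02 W/m².
Ratio Q̄_A / Q̄_B = 859.52 / 179.02 = 4.801.

Q̄_A / Q̄_B ≈ 4.80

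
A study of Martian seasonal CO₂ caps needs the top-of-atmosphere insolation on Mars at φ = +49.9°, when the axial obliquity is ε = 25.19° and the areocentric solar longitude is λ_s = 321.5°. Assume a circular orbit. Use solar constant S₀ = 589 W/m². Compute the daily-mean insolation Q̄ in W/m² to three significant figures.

sin δ = sin 25.19° × sin 321.5° = -0.26496, so δ = -15.364°.
cos H₀ = −tan(+49.9°) tan(-15.364°) = 0.3263, H₀ = 1.2384 rad.
Bracket: H₀ sin φ sin δ + cos φ cos δ sin H₀ = 1.2384×0.76492×-0.26496 + 0.64412×0.96426×0.94526 = -0.250990 + 0.587100 = 0.336110.
Q̄ = (S₀/π) × [bracket] = (589/π) × 0.336110 = 63.02 W/m².

Q̄ ≈ 63.0 W/m²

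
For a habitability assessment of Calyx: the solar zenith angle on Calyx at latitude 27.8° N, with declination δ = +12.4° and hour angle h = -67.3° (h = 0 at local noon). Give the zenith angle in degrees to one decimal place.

θ_z = 64.3°

cos θ_z = sin φ sin δ + cos φ cos δ cos h = 0.100150 + 0.333402 = 0.433552.
θ_z = arccos(0.433552) = 64.3°.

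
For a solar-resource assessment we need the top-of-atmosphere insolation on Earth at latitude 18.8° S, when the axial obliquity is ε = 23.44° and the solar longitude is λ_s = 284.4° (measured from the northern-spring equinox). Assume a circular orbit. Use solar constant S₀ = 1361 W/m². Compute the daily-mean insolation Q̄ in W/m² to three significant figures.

Solar declination: sin δ = sin ε · sin λ_s = sin 23.44° × sin 284.4° = -0.38529, so δ = -22.662°.
cos H₀ = −tan(-18.8°) tan(-22.662°) = -0.1421, H₀ = 1.7134 rad.
Bracket: H₀ sin φ sin δ + cos φ cos δ sin H₀ = 1.7134×-0.32227×-0.38529 + 0.94665×0.92280×0.98985 = 0.212748 + 0.864702 = 1.077450.
Q̄ = (S₀/π) × [bracket] = (1361/π) × 1.077450 = 466.8 W/m².

Q̄ ≈ 467 W/m²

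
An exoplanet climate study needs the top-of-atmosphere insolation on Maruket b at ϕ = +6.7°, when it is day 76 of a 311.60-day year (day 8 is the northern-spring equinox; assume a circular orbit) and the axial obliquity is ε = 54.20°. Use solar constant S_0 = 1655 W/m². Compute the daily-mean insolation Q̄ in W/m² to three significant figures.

Solar longitude: L_s = 360° × (76 − 8)/311.60 = 78.562°.
sin δ = sin 54.20° × sin 78.562° = 0.79496, so δ = +52.651°.
cos h₀ = −tan(+6.7°) tan(+52.651°) = -0.1539, h₀ = 1.7253 rad.
Bracket: h₀ sin ϕ sin δ + cos ϕ cos δ sin h₀ = 1.7253×0.11667×0.79496 + 0.99317×0.60667×0.98808 = 0.160018 + 0.595344 = 0.755362.
Q̄ = (S_0/π) × [bracket] = (1655/π) × 0.755362 = 397.9 W/m².

Q̄ ≈ 398 W/m²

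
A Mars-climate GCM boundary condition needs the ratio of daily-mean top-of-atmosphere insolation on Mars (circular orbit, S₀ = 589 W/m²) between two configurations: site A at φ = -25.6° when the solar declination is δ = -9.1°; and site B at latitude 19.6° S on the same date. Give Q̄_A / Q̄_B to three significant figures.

Q̄_A / Q̄_B ≈ 0.986

— Configuration A (φ=-25.6°):
cos H₀ = −tan(-25.6°) tan(-9.100°) = -0.0767, H₀ = 1.6476 rad.
Bracket: H₀ sin φ sin δ + cos φ cos δ sin H₀ = 1.6476×-0.43209×-0.15816 + 0.90183×0.98741×0.99705 = 0.112596 + 0.887849 = 1.000445.
Q̄ = (S₀/π) × [bracket] = (589/π) × 1.000445 = 187.57 W/m².
— Configuration B (φ=-19.6°):
cos H₀ = −tan(-19.6°) tan(-9.100°) = -0.0570, H₀ = 1.6279 rad.
Bracket: H₀ sin φ sin δ + cos φ cos δ sin H₀ = 1.6279×-0.33545×-0.15816 + 0.94206×0.98741×0.99837 = 0.086368 + 0.928683 = 1.015051.
Q̄ = (S₀/π) × [bracket] = (589/π) × 1.015051 = 190.31 W/m².
Ratio Q̄_A / Q̄_B = 187.57 / 190.31 = 0.9856.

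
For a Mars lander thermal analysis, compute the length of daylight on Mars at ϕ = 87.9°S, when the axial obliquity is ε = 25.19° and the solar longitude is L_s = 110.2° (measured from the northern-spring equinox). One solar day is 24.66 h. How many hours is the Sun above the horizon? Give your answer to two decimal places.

0.00 h

Solar declination: sin δ = sin ε · sin L_s = sin 25.19° × sin 110.2° = 0.39944, so δ = +23.543°.
cos h₀ = −tan ϕ · tan δ = 11.8825 ≥ 1, so the Sun never rises (polar night) and h₀ = 0.
Daylight = 2h₀/(2π) × 24.66 h = (0.0000/π) × 24.66 = 0.00 h.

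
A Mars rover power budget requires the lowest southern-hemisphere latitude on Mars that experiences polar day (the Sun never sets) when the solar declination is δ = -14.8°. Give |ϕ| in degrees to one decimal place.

|ϕ| = 75.2°

Polar day requires cos h₀ = −tan ϕ tan δ ≤ −1, i.e. tan ϕ tan δ ≥ 1.
The boundary is |tan ϕ| · |tan δ| = 1, so |ϕ| = 90° − |δ| = 90° − 14.8° = 75.2° in the southern hemisphere.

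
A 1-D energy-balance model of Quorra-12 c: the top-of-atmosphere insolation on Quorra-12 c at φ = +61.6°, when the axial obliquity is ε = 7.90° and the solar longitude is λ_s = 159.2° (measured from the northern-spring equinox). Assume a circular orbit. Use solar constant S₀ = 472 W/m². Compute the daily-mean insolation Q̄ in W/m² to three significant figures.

Solar declination: sin δ = sin ε · sin λ_s = sin 7.90° × sin 159.2° = 0.04881, so δ = +2.798°.
cos H₀ = −tan(+61.6°) tan(+2.798°) = -0.0904, H₀ = 1.6613 rad.
Bracket: H₀ sin φ sin δ + cos φ cos δ sin H₀ = 1.6613×0.87965×0.04881 + 0.47562×0.99881×0.99591 = 0.071329 + 0.473111 = 0.544440.
Q̄ = (S₀/π) × [bracket] = (472/π) × 0.544440 = 81.80 W/m².

Q̄ ≈ 81.8 W/m²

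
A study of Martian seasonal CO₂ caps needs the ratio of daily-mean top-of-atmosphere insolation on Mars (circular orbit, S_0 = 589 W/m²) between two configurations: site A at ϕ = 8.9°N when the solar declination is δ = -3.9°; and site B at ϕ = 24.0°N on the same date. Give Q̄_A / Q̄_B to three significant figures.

Q̄_A / Q̄_B ≈ 1.12

— Configuration A (ϕ=+8.9°):
cos h₀ = −tan(+8.9°) tan(-3.900°) = 0.0107, h₀ = 1.5601 rad.
Bracket: h₀ sin ϕ sin δ + cos ϕ cos δ sin h₀ = 1.5601×0.15471×-0.06802 + 0.98796×0.99768×0.99994 = -0.016418 + 0.985609 = 0.969191.
Q̄ = (S_0/π) × [bracket] = (589/π) × 0.969191 = 181.71 W/m².
— Configuration B (ϕ=+24.0°):
cos h₀ = −tan(+24.0°) tan(-3.900°) = 0.0304, h₀ = 1.5404 rad.
Bracket: h₀ sin ϕ sin δ + cos ϕ cos δ sin h₀ = 1.5404×0.40674×-0.06802 + 0.91355×0.99768×0.99954 = -0.042617 + 0.911011 = 0.868394.
Q̄ = (S_0/π) × [bracket] = (589/π) × 0.868394 = 162.81 W/m².
Ratio Q̄_A / Q̄_B = 181.71 / 162.81 = 1.116.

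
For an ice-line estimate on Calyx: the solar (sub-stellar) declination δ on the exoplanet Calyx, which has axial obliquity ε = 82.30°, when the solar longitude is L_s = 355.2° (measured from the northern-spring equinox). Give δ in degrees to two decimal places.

δ = -4.76°

sin δ = sin ε · sin L_s = sin 82.30° × sin 355.2° = -0.082923.
δ = arcsin(-0.082923) = -4.76°.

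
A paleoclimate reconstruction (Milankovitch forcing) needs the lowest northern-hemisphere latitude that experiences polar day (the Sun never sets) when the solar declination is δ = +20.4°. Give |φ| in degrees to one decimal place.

Polar day requires cos H₀ = −tan φ tan δ ≤ −1, i.e. tan φ tan δ ≥ 1.
The boundary is |tan φ| · |tan δ| = 1, so |φ| = 90° − |δ| = 90° − 20.4° = 69.6° in the northern hemisphere.

|φ| = 69.6°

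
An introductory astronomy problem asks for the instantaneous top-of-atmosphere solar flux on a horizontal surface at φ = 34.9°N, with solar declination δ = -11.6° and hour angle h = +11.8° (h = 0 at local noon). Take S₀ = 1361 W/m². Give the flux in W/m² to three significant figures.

cos θ_z = sin φ sin δ + cos φ cos δ cos h = -0.115046 + 0.786423 = 0.671377.
Flux = S₀ · cos θ_z = 1361 × 0.671377 = 913.7 W/m².

914 W/m²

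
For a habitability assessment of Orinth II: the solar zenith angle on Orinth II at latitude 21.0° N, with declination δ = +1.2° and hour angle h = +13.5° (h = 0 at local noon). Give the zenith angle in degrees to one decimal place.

cos θ_z = sin ϕ sin δ + cos ϕ cos δ cos h = 0.007505 + 0.907586 = 0.915091.
θ_z = arccos(0.915091) = 23.8°.

θ_z = 23.8°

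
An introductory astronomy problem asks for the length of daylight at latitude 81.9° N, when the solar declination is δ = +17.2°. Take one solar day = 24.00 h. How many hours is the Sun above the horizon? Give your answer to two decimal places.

Sunrise equation: cos H₀ = −tan φ · tan δ = -2.1750 ≤ −1, so the Sun never sets (polar day) and H₀ = π.
Daylight = 2H₀/(2π) × 24.00 h = (3.1416/π) × 24.00 = 24.00 h.

24.00 h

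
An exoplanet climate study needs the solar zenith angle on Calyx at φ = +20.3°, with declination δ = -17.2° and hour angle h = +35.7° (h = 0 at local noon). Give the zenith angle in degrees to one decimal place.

cos θ_z = sin φ sin δ + cos φ cos δ cos h = -0.102592 + 0.727582 = 0.624990.
θ_z = arccos(0.624990) = 51.3°.

θ_z = 51.3°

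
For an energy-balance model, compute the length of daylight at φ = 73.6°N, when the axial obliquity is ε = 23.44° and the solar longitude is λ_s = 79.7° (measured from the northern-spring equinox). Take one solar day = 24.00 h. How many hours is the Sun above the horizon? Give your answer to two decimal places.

24.00 h

Solar declination: sin δ = sin ε · sin λ_s = sin 23.44° × sin 79.7° = 0.39138, so δ = +23.040°.
Sunrise equation: cos H₀ = −tan φ · tan δ = -1.4451 ≤ −1, so the Sun never sets (polar day) and H₀ = π.
Daylight = 2H₀/(2π) × 24.00 h = (3.1416/π) × 24.00 = 24.00 h.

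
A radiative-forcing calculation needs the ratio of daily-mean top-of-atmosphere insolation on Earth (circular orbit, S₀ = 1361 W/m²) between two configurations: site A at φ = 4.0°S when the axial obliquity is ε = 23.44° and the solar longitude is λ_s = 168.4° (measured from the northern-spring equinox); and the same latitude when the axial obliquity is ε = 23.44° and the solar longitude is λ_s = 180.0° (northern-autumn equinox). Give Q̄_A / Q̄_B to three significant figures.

— Configuration A (φ=-4.0°):
Solar declination: sin δ = sin ε · sin λ_s = sin 23.44° × sin 168.4° = 0.07999, so δ = +4.588°.
cos H₀ = −tan(-4.0°) tan(+4.588°) = 0.0056, H₀ = 1.5652 rad.
Bracket: H₀ sin φ sin δ + cos φ cos δ sin H₀ = 1.5652×-0.06976×0.07999 + 0.99756×0.99680×0.99998 = -0.008734 + 0.994348 = 0.985614.
Q̄ = (S₀/π) × [bracket] = (1361/π) × 0.985614 = 426.99 W/m².
— Configuration B (φ=-4.0°):
Solar declination: sin δ = sin ε · sin λ_s = sin 23.44° × sin 180.0° = 0.00000, so δ = +0.000°.
cos H₀ = −tan(-4.0°) tan(+0.000°) = 0.0000, H₀ = 1.5708 rad.
Bracket: H₀ sin φ sin δ + cos φ cos δ sin H₀ = 1.5708×-0.06976×0.00000 + 0.99756×1.00000×1.00000 = -0.000000 + 0.997560 = 0.997560.
Q̄ = (S₀/π) × [bracket] = (1361/π) × 0.997560 = 432.16 W/m².
Ratio Q̄_A / Q̄_B = 426.99 / 432.16 = 0.9880.

Q̄_A / Q̄_B ≈ 0.988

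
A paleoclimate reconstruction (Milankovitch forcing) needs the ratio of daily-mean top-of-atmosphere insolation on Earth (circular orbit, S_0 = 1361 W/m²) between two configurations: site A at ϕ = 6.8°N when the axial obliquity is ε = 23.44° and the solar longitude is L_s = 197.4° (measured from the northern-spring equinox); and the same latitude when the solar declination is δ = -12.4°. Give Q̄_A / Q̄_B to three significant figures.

Q̄_A / Q̄_B ≈ 1.04

— Configuration A (ϕ=+6.8°):
Solar declination: sin δ = sin ε · sin L_s = sin 23.44° × sin 197.4° = -0.11895, so δ = -6.832°.
cos h₀ = −tan(+6.8°) tan(-6.832°) = 0.0143, h₀ = 1.5565 rad.
Bracket: h₀ sin ϕ sin δ + cos ϕ cos δ sin h₀ = 1.5565×0.11840×-0.11895 + 0.99297×0.99290×0.99990 = -0.021921 + 0.985821 = 0.963900.
Q̄ = (S_0/π) × [bracket] = (1361/π) × 0.963900 = 417.58 W/m².
— Configuration B (ϕ=+6.8°):
cos h₀ = −tan(+6.8°) tan(-12.400°) = 0.0262, h₀ = 1.5446 rad.
Bracket: h₀ sin ϕ sin δ + cos ϕ cos δ sin h₀ = 1.5446×0.11840×-0.21474 + 0.99297×0.97667×0.99966 = -0.039272 + 0.969474 = 0.930202.
Q̄ = (S_0/π) × [bracket] = (1361/π) × 0.930202 = 402.98 W/m².
Ratio Q̄_A / Q̄_B = 417.58 / 402.98 = 1.036.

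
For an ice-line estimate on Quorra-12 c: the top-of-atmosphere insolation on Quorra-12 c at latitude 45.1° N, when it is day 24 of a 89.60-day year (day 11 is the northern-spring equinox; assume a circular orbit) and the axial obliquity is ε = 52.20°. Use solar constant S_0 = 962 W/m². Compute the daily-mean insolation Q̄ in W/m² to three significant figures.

Solar longitude: L_s = 360° × (24 − 11)/89.60 = 52.232°.
sin δ = sin 52.20° × sin 52.232° = 0.62462, so δ = +38.654°.
cos h₀ = −tan(+45.1°) tan(+38.654°) = -0.8026, h₀ = 2.5025 rad.
Bracket: h₀ sin ϕ sin δ + cos ϕ cos δ sin h₀ = 2.5025×0.70834×0.62462 + 0.70587×0.78093×0.59647 = 1.107214 + 0.328795 = 1.436009.
Q̄ = (S_0/π) × [bracket] = (962/π) × 1.436009 = 439.7 W/m².

Q̄ ≈ 440 W/m²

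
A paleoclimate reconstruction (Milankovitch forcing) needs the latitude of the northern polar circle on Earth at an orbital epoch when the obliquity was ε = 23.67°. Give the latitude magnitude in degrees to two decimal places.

66.33°

The polar circle is the lowest latitude that experiences at least one full rotation of continuous daylight at the northern-summer solstice; it lies at |ϕ| = 90° − ε = 90° − 23.67° = 66.33°.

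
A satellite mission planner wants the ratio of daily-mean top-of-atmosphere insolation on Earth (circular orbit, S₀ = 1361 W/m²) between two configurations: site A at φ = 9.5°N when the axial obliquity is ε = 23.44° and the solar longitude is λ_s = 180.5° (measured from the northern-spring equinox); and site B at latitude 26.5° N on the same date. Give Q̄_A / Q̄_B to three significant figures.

Q̄_A / Q̄_B ≈ 1.10

— Configuration A (φ=+9.5°):
Solar declination: sin δ = sin ε · sin λ_s = sin 23.44° × sin 180.5° = -0.00347, so δ = -0.199°.
cos H₀ = −tan(+9.5°) tan(-0.199°) = 0.0006, H₀ = 1.5702 rad.
Bracket: H₀ sin φ sin δ + cos φ cos δ sin H₀ = 1.5702×0.16505×-0.00347 + 0.98629×0.99999×1.00000 = -0.000899 + 0.986280 = 0.985381.
Q̄ = (S₀/π) × [bracket] = (1361/π) × 0.985381 = 426.89 W/m².
— Configuration B (φ=+26.5°):
cos H₀ = −tan(+26.5°) tan(-0.199°) = 0.0017, H₀ = 1.5691 rad.
Bracket: H₀ sin φ sin δ + cos φ cos δ sin H₀ = 1.5691×0.44620×-0.00347 + 0.89493×0.99999×1.00000 = -0.002429 + 0.894921 = 0.892492.
Q̄ = (S₀/π) × [bracket] = (1361/π) × 0.892492 = 386.65 W/m².
Ratio Q̄_A / Q̄_B = 426.89 / 386.65 = 1.104.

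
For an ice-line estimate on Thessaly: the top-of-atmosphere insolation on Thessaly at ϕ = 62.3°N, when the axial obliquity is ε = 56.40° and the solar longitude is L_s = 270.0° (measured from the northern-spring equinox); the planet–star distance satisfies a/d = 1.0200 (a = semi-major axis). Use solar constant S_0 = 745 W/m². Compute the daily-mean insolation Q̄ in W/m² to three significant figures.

Q̄ ≈ 0.00 W/m²

Solar declination: sin δ = sin ε · sin L_s = sin 56.40° × sin 270.0° = -0.83292, so δ = -56.400°.
cos h₀ = −tan(+62.3°) tan(-56.400°) = 2.8668 ≥ 1 ⇒ polar night, h₀ = 0 and Q̄ = 0.
Inverse-square distance factor (a/d)² = 1.0200² = 1.040400.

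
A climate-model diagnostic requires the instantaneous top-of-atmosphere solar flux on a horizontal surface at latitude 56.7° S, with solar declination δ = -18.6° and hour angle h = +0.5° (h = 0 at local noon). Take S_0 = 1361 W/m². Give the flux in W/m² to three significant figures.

cos θ_z = sin ϕ sin δ + cos ϕ cos δ cos h = 0.266589 + 0.520327 = 0.786916.
Flux = S_0 · cos θ_z = 1361 × 0.786916 = 1071 W/m².

1.07e+03 W/m²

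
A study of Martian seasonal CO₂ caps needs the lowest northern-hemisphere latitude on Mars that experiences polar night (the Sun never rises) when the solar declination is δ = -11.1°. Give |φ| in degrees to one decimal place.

Polar night requires cos H₀ = −tan φ tan δ ≥ 1, i.e. tan φ tan δ ≤ −1.
The boundary is |tan φ| · |tan δ| = 1, so |φ| = 90° − |δ| = 90° − 11.1° = 78.9° in the northern hemisphere.

|φ| = 78.9°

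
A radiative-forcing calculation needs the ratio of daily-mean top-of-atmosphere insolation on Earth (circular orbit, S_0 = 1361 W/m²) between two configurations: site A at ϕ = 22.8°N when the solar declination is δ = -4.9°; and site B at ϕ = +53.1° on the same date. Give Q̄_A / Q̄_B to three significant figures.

Q̄_A / Q̄_B ≈ 1.75

— Configuration A (ϕ=+22.8°):
cos h₀ = −tan(+22.8°) tan(-4.900°) = 0.0360, h₀ = 1.5348 rad.
Bracket: h₀ sin ϕ sin δ + cos ϕ cos δ sin h₀ = 1.5348×0.38752×-0.08542 + 0.92186×0.99635×0.99935 = -0.050805 + 0.917898 = 0.867093.
Q̄ = (S_0/π) × [bracket] = (1361/π) × 0.867093 = 375.64 W/m².
— Configuration B (ϕ=+53.1°):
cos h₀ = −tan(+53.1°) tan(-4.900°) = 0.1142, h₀ = 1.4564 rad.
Bracket: h₀ sin ϕ sin δ + cos ϕ cos δ sin h₀ = 1.4564×0.79968×-0.08542 + 0.60042×0.99635×0.99346 = -0.099485 + 0.594316 = 0.494831.
Q̄ = (S_0/π) × [bracket] = (1361/π) × 0.494831 = 214.37 W/m².
Ratio Q̄_A / Q̄_B = 375.64 / 214.37 = 1.752.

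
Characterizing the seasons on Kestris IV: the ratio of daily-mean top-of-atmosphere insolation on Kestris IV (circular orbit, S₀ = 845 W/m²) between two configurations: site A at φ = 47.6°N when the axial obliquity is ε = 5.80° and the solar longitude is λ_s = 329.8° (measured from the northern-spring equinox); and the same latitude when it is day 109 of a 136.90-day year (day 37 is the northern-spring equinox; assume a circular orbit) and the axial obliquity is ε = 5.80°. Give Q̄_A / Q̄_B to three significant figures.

Q̄_A / Q̄_B ≈ 0.939

— Configuration A (φ=+47.6°):
Solar declination: sin δ = sin ε · sin λ_s = sin 5.80° × sin 329.8° = -0.05083, so δ = -2.914°.
cos H₀ = −tan(+47.6°) tan(-2.914°) = 0.0557, H₀ = 1.5150 rad.
Bracket: H₀ sin φ sin δ + cos φ cos δ sin H₀ = 1.5150×0.73846×-0.05083 + 0.67430×0.99871×0.99845 = -0.056867 + 0.672386 = 0.615519.
Q̄ = (S₀/π) × [bracket] = (845/π) × 0.615519 = 165.56 W/m².
— Configuration B (φ=+47.6°):
Solar longitude: λ_s = 360° × (109 − 37)/136.90 = 189.335°.
sin δ = sin 5.80° × sin 189.335° = -0.01639, so δ = -0.939°.
cos H₀ = −tan(+47.6°) tan(-0.939°) = 0.0180, H₀ = 1.5528 rad.
Bracket: H₀ sin φ sin δ + cos φ cos δ sin H₀ = 1.5528×0.73846×-0.01639 + 0.67430×0.99987×0.99984 = -0.018794 + 0.674104 = 0.655310.
Q̄ = (S₀/π) × [bracket] = (845/π) × 0.655310 = 176.26 W/m².
Ratio Q̄_A / Q̄_B = 165.56 / 176.26 = 0.9393.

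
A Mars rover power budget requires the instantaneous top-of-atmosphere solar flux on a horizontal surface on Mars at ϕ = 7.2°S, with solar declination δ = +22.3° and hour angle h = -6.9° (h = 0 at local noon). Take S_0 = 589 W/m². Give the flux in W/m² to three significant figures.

509 W/m²

cos θ_z = sin ϕ sin δ + cos ϕ cos δ cos h = -0.047558 + 0.911266 = 0.863708.
Flux = S_0 · cos θ_z = 589 × 0.863708 = 508.7 W/m².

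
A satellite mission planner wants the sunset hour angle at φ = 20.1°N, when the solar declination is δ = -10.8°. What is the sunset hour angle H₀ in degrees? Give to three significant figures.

cos H₀ = −tan φ · tan δ = −tan(+20.1°) × tan(-10.800°) = 0.0698, so H₀ = 1.5009 rad = 86.00°.

H₀ = 86.0°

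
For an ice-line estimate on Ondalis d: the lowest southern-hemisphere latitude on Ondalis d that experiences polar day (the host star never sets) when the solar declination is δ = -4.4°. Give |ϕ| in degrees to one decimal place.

|ϕ| = 85.6°

Polar day requires cos h₀ = −tan ϕ tan δ ≤ −1, i.e. tan ϕ tan δ ≥ 1.
The boundary is |tan ϕ| · |tan δ| = 1, so |ϕ| = 90° − |δ| = 90° − 4.4° = 85.6° in the southern hemisphere.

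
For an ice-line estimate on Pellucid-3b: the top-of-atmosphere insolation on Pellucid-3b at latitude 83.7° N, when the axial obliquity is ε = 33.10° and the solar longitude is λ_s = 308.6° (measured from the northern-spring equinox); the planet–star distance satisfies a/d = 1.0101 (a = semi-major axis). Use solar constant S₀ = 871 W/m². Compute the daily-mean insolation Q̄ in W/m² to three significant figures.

Solar declination: sin δ = sin ε · sin λ_s = sin 33.10° × sin 308.6° = -0.42679, so δ = -25.264°.
cos H₀ = −tan(+83.7°) tan(-25.264°) = 4.2747 ≥ 1 ⇒ polar night, H₀ = 0 and Q̄ = 0.
Inverse-square distance factor (a/d)² = 1.0101² = 1.020302.

Q̄ ≈ 0.00 W/m²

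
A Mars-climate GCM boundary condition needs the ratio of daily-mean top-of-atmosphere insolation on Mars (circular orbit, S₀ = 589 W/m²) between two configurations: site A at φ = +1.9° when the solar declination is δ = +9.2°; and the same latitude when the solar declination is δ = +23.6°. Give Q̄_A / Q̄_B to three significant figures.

Q̄_A / Q̄_B ≈ 1.06

— Configuration A (φ=+1.9°):
cos H₀ = −tan(+1.9°) tan(+9.200°) = -0.0054, H₀ = 1.5762 rad.
Bracket: H₀ sin φ sin δ + cos φ cos δ sin H₀ = 1.5762×0.03316×0.15988 + 0.99945×0.98714×0.99999 = 0.008356 + 0.986587 = 0.994943.
Q̄ = (S₀/π) × [bracket] = (589/π) × 0.994943 = 186.54 W/m².
— Configuration B (φ=+1.9°):
cos H₀ = −tan(+1.9°) tan(+23.600°) = -0.0145, H₀ = 1.5853 rad.
Bracket: H₀ sin φ sin δ + cos φ cos δ sin H₀ = 1.5853×0.03316×0.40035 + 0.99945×0.91636×0.99989 = 0.021046 + 0.915755 = 0.936801.
Q̄ = (S₀/π) × [bracket] = (589/π) × 0.936801 = 175.64 W/m².
Ratio Q̄_A / Q̄_B = 186.54 / 175.64 = 1.062.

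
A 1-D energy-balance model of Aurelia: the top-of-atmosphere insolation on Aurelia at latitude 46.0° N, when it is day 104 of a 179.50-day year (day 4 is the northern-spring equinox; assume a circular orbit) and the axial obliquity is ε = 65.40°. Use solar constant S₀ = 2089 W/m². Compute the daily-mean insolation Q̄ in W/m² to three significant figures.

Q̄ ≈ 225 W/m²

Solar longitude: λ_s = 360° × (104 − 4)/179.50 = 200.557°.
sin δ = sin 65.40° × sin 200.557° = -0.31927, so δ = -18.619°.
cos H₀ = −tan(+46.0°) tan(-18.619°) = 0.3489, H₀ = 1.2144 rad.
Bracket: H₀ sin φ sin δ + cos φ cos δ sin H₀ = 1.2144×0.71934×-0.31927 + 0.69466×0.94766×0.93717 = -0.278904 + 0.616940 = 0.338036.
Q̄ = (S₀/π) × [bracket] = (2089/π) × 0.338036 = 224.8 W/m².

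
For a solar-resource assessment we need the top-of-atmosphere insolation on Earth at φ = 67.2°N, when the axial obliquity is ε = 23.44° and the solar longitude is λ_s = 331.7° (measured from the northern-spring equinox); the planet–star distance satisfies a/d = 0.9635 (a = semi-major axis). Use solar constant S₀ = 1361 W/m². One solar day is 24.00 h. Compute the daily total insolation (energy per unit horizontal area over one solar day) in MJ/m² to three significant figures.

5.14 MJ/m²

Solar declination: sin δ = sin ε · sin λ_s = sin 23.44° × sin 331.7° = -0.18859, so δ = -10.870°.
cos H₀ = −tan(+67.2°) tan(-10.870°) = 0.4568, H₀ = 1.0964 rad.
Bracket: H₀ sin φ sin δ + cos φ cos δ sin H₀ = 1.0964×0.92186×-0.18859 + 0.38752×0.98206×0.88956 = -0.190613 + 0.338538 = 0.147925.
Inverse-square distance factor (a/d)² = 0.9635² = 0.928332.
Q̄ = (S₀/π) × 0.928332 × [bracket] = (1361/π) × 0.928332 × 0.147925 = 59.491 W/m².
Daily total = Q̄ × 24.00 h × 3600 s/h = 59.491 × 24.00 × 3600 / 10⁶ = 5.140 MJ/m².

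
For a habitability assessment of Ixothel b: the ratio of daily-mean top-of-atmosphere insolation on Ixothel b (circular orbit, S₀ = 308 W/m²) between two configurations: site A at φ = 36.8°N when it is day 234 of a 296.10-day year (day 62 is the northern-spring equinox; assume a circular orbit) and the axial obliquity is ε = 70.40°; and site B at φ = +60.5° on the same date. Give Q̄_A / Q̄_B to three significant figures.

Q̄_A / Q̄_B ≈ 30.7

— Configuration A (φ=+36.8°):
Solar longitude: λ_s = 360° × (234 − 62)/296.10 = 209.119°.
sin δ = sin 70.40° × sin 209.119° = -0.45842, so δ = -27.285°.
cos H₀ = −tan(+36.8°) tan(-27.285°) = 0.3859, H₀ = 1.1746 rad.
Bracket: H₀ sin φ sin δ + cos φ cos δ sin H₀ = 1.1746×0.59902×-0.45842 + 0.80073×0.88873×0.92255 = -0.322548 + 0.656517 = 0.333969.
Q̄ = (S₀/π) × [bracket] = (308/π) × 0.333969 = 32.742 W/m².
— Configuration B (φ=+60.5°):
cos H₀ = −tan(+60.5°) tan(-27.285°) = 0.9117, H₀ = 0.4234 rad.
Bracket: H₀ sin φ sin δ + cos φ cos δ sin H₀ = 0.4234×0.87036×-0.45842 + 0.49242×0.88873×0.41086 = -0.168933 + 0.179804 = 0.010871.
Q̄ = (S₀/π) × [bracket] = (308/π) × 0.010871 = 1.0658 W/m².
Ratio Q̄_A / Q̄_B = 32.742 / 1.0658 = 30.72.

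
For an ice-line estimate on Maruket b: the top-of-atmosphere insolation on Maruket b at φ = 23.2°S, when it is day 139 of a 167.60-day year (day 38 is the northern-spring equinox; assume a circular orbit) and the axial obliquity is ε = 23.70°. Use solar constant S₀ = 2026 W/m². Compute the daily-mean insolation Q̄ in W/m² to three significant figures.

Q̄ ≈ 675 W/m²

Solar longitude: λ_s = 360° × (139 − 38)/167.60 = 216.945°.
sin δ = sin 23.70° × sin 216.945° = -0.24159, so δ = -13.980°.
cos H₀ = −tan(-23.2°) tan(-13.980°) = -0.1067, H₀ = 1.6777 rad.
Bracket: H₀ sin φ sin δ + cos φ cos δ sin H₀ = 1.6777×-0.39394×-0.24159 + 0.91914×0.97038×0.99429 = 0.159670 + 0.886822 = 1.046492.
Q̄ = (S₀/π) × [bracket] = (2026/π) × 1.046492 = 674.9 W/m².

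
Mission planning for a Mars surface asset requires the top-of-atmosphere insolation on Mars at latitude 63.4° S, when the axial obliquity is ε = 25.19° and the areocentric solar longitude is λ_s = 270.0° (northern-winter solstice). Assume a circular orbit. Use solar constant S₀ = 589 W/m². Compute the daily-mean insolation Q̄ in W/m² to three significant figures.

sin δ = sin 25.19° × sin 270.0° = -0.42562, so δ = -25.190°.
cos H₀ = −tan(-63.4°) tan(-25.190°) = -0.9393, H₀ = 2.7913 rad.
Bracket: H₀ sin φ sin δ + cos φ cos δ sin H₀ = 2.7913×-0.89415×-0.42562 + 0.44776×0.90490×0.34318 = 1.062280 + 0.139049 = 1.201329.
Q̄ = (S₀/π) × [bracket] = (589/π) × 1.201329 = 225.2 W/m².

Q̄ ≈ 225 W/m²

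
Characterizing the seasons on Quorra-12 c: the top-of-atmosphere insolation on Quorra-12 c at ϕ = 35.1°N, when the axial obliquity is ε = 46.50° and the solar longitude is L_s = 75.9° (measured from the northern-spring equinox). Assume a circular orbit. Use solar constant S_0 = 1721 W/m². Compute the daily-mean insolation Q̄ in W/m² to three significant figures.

Q̄ ≈ 747 W/m²

Solar declination: sin δ = sin ε · sin L_s = sin 46.50° × sin 75.9° = 0.70352, so δ = +44.710°.
cos h₀ = −tan(+35.1°) tan(+44.710°) = -0.6957, h₀ = 2.3402 rad.
Bracket: h₀ sin ϕ sin δ + cos ϕ cos δ sin h₀ = 2.3402×0.57501×0.70352 + 0.81815×0.71068×0.71830 = 0.946684 + 0.417650 = 1.364334.
Q̄ = (S_0/π) × [bracket] = (1721/π) × 1.364334 = 747.4 W/m².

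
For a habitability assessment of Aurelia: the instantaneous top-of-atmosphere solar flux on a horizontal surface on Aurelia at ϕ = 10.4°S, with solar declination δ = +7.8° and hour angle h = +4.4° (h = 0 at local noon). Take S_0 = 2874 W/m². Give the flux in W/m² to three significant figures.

cos θ_z = sin ϕ sin δ + cos ϕ cos δ cos h = -0.024499 + 0.971599 = 0.947100.
Flux = S_0 · cos θ_z = 2874 × 0.947100 = 2722 W/m².

2.72e+03 W/m²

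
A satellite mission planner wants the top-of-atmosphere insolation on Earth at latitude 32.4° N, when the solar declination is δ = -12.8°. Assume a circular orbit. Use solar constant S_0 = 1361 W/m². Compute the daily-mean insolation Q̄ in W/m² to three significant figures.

cos h₀ = −tan(+32.4°) tan(-12.800°) = 0.1442, h₀ = 1.4261 rad.
Bracket: h₀ sin ϕ sin δ + cos ϕ cos δ sin h₀ = 1.4261×0.53583×-0.22155 + 0.84433×0.97515×0.98955 = -0.169297 + 0.814744 = 0.645447.
Q̄ = (S_0/π) × [bracket] = (1361/π) × 0.645447 = 279.6 W/m².

Q̄ ≈ 280 W/m²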